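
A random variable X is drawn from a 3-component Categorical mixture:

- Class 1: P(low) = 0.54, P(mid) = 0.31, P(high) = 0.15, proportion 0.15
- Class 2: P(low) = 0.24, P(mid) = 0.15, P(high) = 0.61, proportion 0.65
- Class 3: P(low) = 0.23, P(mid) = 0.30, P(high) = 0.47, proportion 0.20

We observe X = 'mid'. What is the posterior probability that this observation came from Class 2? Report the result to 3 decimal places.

0.478

By Bayes' theorem, P(k | x) = P(Z=k) f_k(x) / Σ_j P(Z=j) f_j(x).
Evaluate each component's likelihood at the observed value:
  L_1 = P(mid | comp) = 0.31
  L_2 = P(mid | comp) = 0.15
  L_3 = P(mid | comp) = 0.30
Unnormalised posteriors:
  P(Z=1)·L_1 = 0.15 × 0.31 = 0.0465
  P(Z=2)·L_2 = 0.65 × 0.15 = 0.0975
  P(Z=3)·L_3 = 0.20 × 0.3 = 0.06
Marginal: 0.0465 + 0.0975 + 0.06 = 0.204
P(Class 2 | 'mid') ≈ 0.478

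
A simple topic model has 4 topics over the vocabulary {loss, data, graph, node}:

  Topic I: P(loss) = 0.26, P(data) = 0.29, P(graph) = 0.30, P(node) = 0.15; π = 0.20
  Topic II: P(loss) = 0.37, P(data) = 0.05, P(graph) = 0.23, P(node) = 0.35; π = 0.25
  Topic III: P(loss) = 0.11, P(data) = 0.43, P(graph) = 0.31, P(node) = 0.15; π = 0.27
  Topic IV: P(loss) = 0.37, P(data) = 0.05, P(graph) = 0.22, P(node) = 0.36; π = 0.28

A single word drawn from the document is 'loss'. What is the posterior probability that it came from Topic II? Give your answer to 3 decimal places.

0.333

Posterior ∝ prior × likelihood, so P(k | x) ∝ π_k f_k(x); normalise over all components.
Evaluate each component's likelihood at the observed value:
  f_I = P(loss | comp) = 0.26
  f_II = P(loss | comp) = 0.37
  f_III = P(loss | comp) = 0.11
  f_IV = P(loss | comp) = 0.37
Unnormalised posteriors:
  π_I·f_I = 0.20 × 0.26 = 0.052
  π_II·f_II = 0.25 × 0.37 = 0.0925
  π_III·f_III = 0.27 × 0.11 = 0.0297
  π_IV·f_IV = 0.28 × 0.37 = 0.1036
Denominator: 0.052 + 0.0925 + 0.0297 + 0.1036 = 0.2778
P(Topic II | data) ≈ 0.333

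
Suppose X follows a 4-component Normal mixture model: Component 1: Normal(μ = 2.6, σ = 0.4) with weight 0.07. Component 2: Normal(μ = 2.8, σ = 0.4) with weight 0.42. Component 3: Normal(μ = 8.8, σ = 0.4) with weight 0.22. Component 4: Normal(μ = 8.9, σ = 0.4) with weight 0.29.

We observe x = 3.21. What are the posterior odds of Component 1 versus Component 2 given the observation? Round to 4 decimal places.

0.0881

Since P(k|x) ∝ P(Z=k) f_k(x), the posterior odds are P(Z=i) f_i(x) / (P(Z=j) f_j(x)).
Component likelihoods at x = 3.21:
  f_1 = (1/(0.4·√(2π)))·exp(−(3.21−2.6)²/(2·0.4²)) = 0.997356·exp(-1.16281) = 0.311779
  f_2 = (1/(0.4·√(2π)))·exp(−(3.21−2.8)²/(2·0.4²)) = 0.997356·exp(-0.52531) = 0.589807
  f_3 = (1/(0.4·√(2π)))·exp(−(3.21−8.8)²/(2·0.4²)) = 0.997356·exp(-97.65031) = 3.88918e-43
  f_4 = (1/(0.4·√(2π)))·exp(−(3.21−8.9)²/(2·0.4²)) = 0.997356·exp(-101.17531) = 1.14543e-44
0.0218245 / 0.247719 ≈ 0.0881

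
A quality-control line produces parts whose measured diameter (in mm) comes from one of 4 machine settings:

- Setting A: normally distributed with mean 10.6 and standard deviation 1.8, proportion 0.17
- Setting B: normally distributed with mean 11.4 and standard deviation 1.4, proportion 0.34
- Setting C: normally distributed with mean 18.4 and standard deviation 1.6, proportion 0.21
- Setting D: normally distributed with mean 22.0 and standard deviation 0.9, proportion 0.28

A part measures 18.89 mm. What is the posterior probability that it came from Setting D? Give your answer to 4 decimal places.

P(component k | x) = w_k·f_k(x) / marginal(x), where marginal(x) = Σ_j w_j·f_j(x).
Evaluate each component's likelihood at the observed value:
  p_A = (1/(1.8·√(2π)))·exp(−(18.89−10.6)²/(2·1.8²)) = 0.221635·exp(-10.60557) = 5.49157e-06
  p_B = (1/(1.4·√(2π)))·exp(−(18.89−11.4)²/(2·1.4²)) = 0.284959·exp(-14.31125) = 1.73574e-07
  p_C = (1/(1.6·√(2π)))·exp(−(18.89−18.4)²/(2·1.6²)) = 0.249339·exp(-0.04689) = 0.237916
  p_D = (1/(0.9·√(2π)))·exp(−(18.89−22.0)²/(2·0.9²)) = 0.443269·exp(-5.97043) = 0.00113173
Multiply by the mixture weights:
  w_A·p_A = 0.17 × 5.49157e-06 = 9.33567e-07
  w_B·p_B = 0.34 × 1.73574e-07 = 5.90152e-08
  w_C·p_C = 0.21 × 0.237916 = 0.0499624
  w_D·p_D = 0.28 × 0.00113173 = 0.000316884
Sum: 9.33567e-07 + 5.90152e-08 + 0.0499624 + 0.000316884 = 0.0502803
Responsibility of Setting D: 0.000316884 / 0.0502803 ≈ 0.0063

0.0063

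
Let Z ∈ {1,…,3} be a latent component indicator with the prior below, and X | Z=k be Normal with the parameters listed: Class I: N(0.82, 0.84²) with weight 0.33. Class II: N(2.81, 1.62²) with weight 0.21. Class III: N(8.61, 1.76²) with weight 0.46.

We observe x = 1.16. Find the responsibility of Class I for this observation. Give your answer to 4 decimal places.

0.8242

By Bayes' theorem, P(k | x) = π_k f_k(x) / Σ_j π_j f_j(x).
Evaluate each component's likelihood at the observed value:
  f_I = 0.437578
  f_II = 0.146599
  f_III = 2.91457e-05
Multiply by the mixture weights:
  π_I·f_I = 0.33 × 0.437578 = 0.144401
  π_II·f_II = 0.21 × 0.146599 = 0.0307858
  π_III·f_III = 0.46 × 2.91457e-05 = 1.3407e-05
Normaliser: 0.144401 + 0.0307858 + 1.3407e-05 = 0.1752
P(Class I | data) ≈ 0.8242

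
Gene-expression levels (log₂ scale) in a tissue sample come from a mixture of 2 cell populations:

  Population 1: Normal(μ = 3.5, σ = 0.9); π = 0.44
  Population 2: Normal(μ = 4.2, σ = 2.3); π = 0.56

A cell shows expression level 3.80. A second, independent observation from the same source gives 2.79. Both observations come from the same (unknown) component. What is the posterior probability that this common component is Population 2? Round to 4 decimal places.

0.1867

Posterior ∝ prior × likelihood, so P(k | x) ∝ π_k f_k(x); normalise over all components.
Since both observations come from the same component, the likelihood for component k is f_k(x₁)·f_k(x₂).
  p_1 = [(1/(0.9·√(2π)))·exp(−(3.80−3.5)²/(2·0.9²)) = 0.443269·exp(-0.05556) = 0.419315] × [0.324733] = 0.136165
  p_2 = [(1/(2.3·√(2π)))·exp(−(3.80−4.2)²/(2·2.3²)) = 0.173453·exp(-0.01512) = 0.17085] × [0.143739] = 0.0245577
Unnormalised posteriors:
  π_1·p_1 = 0.44 × 0.136165 = 0.0599128
  π_2·p_2 = 0.56 × 0.0245577 = 0.0137523
Evidence: 0.0599128 + 0.0137523 = 0.0736651
P(Population 2 | x₁, x₂) = 0.0137523 / 0.0736651 ≈ 0.1867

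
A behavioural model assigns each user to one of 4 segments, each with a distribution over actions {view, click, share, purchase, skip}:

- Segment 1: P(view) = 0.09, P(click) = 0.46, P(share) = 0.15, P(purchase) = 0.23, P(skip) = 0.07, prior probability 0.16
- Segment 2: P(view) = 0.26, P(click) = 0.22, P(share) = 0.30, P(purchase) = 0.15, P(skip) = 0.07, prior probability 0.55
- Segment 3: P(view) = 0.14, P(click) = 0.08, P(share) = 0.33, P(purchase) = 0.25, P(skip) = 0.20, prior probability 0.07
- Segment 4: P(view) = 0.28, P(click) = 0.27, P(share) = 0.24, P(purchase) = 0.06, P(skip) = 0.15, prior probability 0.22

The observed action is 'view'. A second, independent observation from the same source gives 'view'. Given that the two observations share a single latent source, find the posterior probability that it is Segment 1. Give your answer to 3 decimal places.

0.023

P(component k | x) = P(Z=k)·f_k(x) / marginal(x), where marginal(x) = Σ_j P(Z=j)·f_j(x).
Since both observations come from the same component, the likelihood for component k is f_k(x₁)·f_k(x₂).
  L_1 = [P(view | comp) = 0.09] × [0.09] = 0.0081
  L_2 = [P(view | comp) = 0.26] × [0.26] = 0.0676
  L_3 = [P(view | comp) = 0.14] × [0.14] = 0.0196
  L_4 = [P(view | comp) = 0.28] × [0.28] = 0.0784
Prior × likelihood for each component:
  P(Z=1)·L_1 = 0.16 × 0.0081 = 0.001296
  P(Z=2)·L_2 = 0.55 × 0.0676 = 0.03718
  P(Z=3)·L_3 = 0.07 × 0.0196 = 0.001372
  P(Z=4)·L_4 = 0.22 × 0.0784 = 0.017248
Evidence: 0.001296 + 0.03718 + 0.001372 + 0.017248 = 0.057096
P(Segment 1 | x₁, x₂) ≈ 0.023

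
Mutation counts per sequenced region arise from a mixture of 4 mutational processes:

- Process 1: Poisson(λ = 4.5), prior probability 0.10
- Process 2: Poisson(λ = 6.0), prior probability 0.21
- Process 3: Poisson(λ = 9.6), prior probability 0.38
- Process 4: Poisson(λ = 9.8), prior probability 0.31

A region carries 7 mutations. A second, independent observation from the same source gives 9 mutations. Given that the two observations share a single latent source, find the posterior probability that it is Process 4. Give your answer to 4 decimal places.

P(component k | x) = π_k·f_k(x) / marginal(x), where marginal(x) = Σ_j π_j·f_j(x).
Since both observations come from the same component, the likelihood for component k is f_k(x₁)·f_k(x₂).
  p_1 = [e^(−4.5)·4.5^7/7! = 0.0823629] × [0.0231646] = 0.0019079
  p_2 = [e^(−6.0)·6.0^7/7! = 0.137677] × [0.0688385] = 0.00947748
  p_3 = [e^(−9.6)·9.6^7/7! = 0.100981] × [0.129256] = 0.0130525
  p_4 = [e^(−9.8)·9.8^7/7! = 0.0955138] × [0.127405] = 0.0121689
Unnormalised posteriors:
  π_1·p_1 = 0.10 × 0.0019079 = 0.00019079
  π_2·p_2 = 0.21 × 0.00947748 = 0.00199027
  π_3·p_3 = 0.38 × 0.0130525 = 0.00495993
  π_4·p_4 = 0.31 × 0.0121689 = 0.00377236
Marginal: 0.00019079 + 0.00199027 + 0.00495993 + 0.00377236 = 0.0109134
P(Process 4 | x₁, x₂) = 0.00377236 / 0.0109134 ≈ 0.3457

0.3457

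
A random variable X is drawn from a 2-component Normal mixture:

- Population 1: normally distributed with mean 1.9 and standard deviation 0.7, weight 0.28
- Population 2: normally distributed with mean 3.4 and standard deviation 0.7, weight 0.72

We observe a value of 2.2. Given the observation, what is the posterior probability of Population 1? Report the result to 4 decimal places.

By Bayes' theorem, P(k | x) = π_k f_k(x) / Σ_j π_j f_j(x).
Normal densities:
  L_1 = 0.51991
  L_2 = 0.131119
Unnormalised posteriors:
  π_1·L_1 = 0.28 × 0.51991 = 0.145575
  π_2·L_2 = 0.72 × 0.131119 = 0.0944056
Marginal: 0.145575 + 0.0944056 = 0.23998
Responsibility of Population 1: 0.145575 / 0.23998 ≈ 0.6066

0.6066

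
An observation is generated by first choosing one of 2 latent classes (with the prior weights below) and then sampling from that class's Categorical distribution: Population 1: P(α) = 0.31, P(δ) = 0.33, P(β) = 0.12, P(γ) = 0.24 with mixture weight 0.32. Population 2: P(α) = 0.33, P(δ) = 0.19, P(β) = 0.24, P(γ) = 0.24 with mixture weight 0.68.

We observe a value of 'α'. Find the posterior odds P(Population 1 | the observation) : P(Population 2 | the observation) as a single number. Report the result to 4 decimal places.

0.4421

Only the two components matter; the odds are (w_i f_i(x)) / (w_j f_j(x)).
Categorical probabilities:
  p_1 = P(α | comp) = 0.31
  p_2 = P(α | comp) = 0.33
0.0992 / 0.2244 ≈ 0.4421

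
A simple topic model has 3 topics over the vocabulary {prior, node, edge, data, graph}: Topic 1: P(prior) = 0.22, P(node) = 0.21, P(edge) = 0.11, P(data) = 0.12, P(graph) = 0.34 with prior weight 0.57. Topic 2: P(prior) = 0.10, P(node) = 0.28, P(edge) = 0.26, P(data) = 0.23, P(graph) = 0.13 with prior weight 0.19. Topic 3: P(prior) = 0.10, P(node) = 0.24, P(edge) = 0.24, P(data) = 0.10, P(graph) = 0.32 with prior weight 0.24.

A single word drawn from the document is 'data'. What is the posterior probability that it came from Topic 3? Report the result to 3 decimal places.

0.176

Posterior ∝ prior × likelihood, so P(k | x) ∝ π_k f_k(x); normalise over all components.
Evaluate each component's likelihood at the observed value:
  f_1 = P(data | comp) = 0.12
  f_2 = P(data | comp) = 0.23
  f_3 = P(data | comp) = 0.10
Weight by the priors:
  π_1·f_1 = 0.57 × 0.12 = 0.0684
  π_2·f_2 = 0.19 × 0.23 = 0.0437
  π_3·f_3 = 0.24 × 0.1 = 0.024
Denominator: 0.0684 + 0.0437 + 0.024 = 0.1361
So the posterior for Topic 3 is 0.024 / 0.1361 ≈ 0.176.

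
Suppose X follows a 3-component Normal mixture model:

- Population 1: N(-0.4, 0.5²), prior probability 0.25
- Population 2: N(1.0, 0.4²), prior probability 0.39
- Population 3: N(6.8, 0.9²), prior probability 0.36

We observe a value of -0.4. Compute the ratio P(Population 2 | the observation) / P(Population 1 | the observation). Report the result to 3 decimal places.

0.004

Since P(k|x) ∝ P(Z=k) f_k(x), the posterior odds are P(Z=i) f_i(x) / (P(Z=j) f_j(x)).
Evaluate each component's likelihood at the observed value:
  f_1 = (1/(0.5·√(2π)))·exp(−(-0.4−-0.4)²/(2·0.5²)) = 0.797885·exp(-0.00000) = 0.797885
  f_2 = (1/(0.4·√(2π)))·exp(−(-0.4−1.0)²/(2·0.4²)) = 0.997356·exp(-6.12500) = 0.00218171
  f_3 = (1/(0.9·√(2π)))·exp(−(-0.4−6.8)²/(2·0.9²)) = 0.443269·exp(-32.00000) = 5.61363e-15
Posterior odds = (P(Z=2)·f_2) / (P(Z=1)·f_1) = (0.39·0.00218171) / (0.25·0.797885) = 0.000850866 / 0.199471 ≈ 0.004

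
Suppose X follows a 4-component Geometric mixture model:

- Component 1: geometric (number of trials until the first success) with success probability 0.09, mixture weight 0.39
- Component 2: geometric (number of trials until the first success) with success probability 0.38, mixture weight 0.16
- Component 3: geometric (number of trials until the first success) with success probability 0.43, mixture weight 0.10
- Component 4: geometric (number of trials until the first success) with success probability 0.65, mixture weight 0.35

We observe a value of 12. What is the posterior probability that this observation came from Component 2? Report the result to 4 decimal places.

The responsibility of component k is w_k f_k(x) divided by Σ_j w_j f_j(x).
Component likelihoods at x = 12:
  f_1 = 0.09·(1−0.09)^11 = 0.09·0.354369 = 0.0318932
  f_2 = 0.38·(1−0.38)^11 = 0.38·0.00520366 = 0.00197739
  f_3 = 0.43·(1−0.43)^11 = 0.43·0.00206359 = 0.000887344
  f_4 = 0.65·(1−0.65)^11 = 0.65·9.65492e-06 = 6.2757e-06
Prior × likelihood for each component:
  w_1·f_1 = 0.39 × 0.0318932 = 0.0124383
  w_2·f_2 = 0.16 × 0.00197739 = 0.000316382
  w_3·f_3 = 0.10 × 0.000887344 = 8.87344e-05
  w_4·f_4 = 0.35 × 6.2757e-06 = 2.19649e-06
Evidence: 0.0124383 + 0.000316382 + 8.87344e-05 + 2.19649e-06 = 0.0128457
P(Component 2 | data) ≈ 0.0246

0.0246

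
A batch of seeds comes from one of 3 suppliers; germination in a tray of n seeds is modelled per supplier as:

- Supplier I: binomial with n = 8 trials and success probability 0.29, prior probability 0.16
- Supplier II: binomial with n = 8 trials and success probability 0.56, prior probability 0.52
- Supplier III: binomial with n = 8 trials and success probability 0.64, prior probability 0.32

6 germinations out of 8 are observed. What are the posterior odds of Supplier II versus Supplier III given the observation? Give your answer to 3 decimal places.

Posterior odds = (P(Z=i) f_i(x)) / (P(Z=j) f_j(x)); the normalising sum cancels.
Evaluate each component's likelihood at the observed value:
  p_I = C(8,6)·0.29^6·0.71^2 = 28·0.000594823·0.5041 = 0.00839581
  p_II = C(8,6)·0.56^6·0.44^2 = 28·0.030841·0.1936 = 0.167183
  p_III = C(8,6)·0.64^6·0.36^2 = 28·0.0687195·0.1296 = 0.249369
Posterior odds = (P(Z=II)·p_II) / (P(Z=III)·p_III) = (0.52·0.167183) / (0.32·0.249369) = 0.086935 / 0.0797982 ≈ 1.089

1.089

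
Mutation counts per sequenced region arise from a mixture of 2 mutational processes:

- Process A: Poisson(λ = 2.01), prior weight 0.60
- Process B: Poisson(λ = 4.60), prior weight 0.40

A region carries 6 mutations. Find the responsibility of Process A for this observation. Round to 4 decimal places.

0.1222

Apply Bayes' rule: the posterior for each component is proportional to its prior times its likelihood at x.
Poisson probabilities:
  f_A = 0.0122719
  f_B = 0.13227
Unnormalised posteriors:
  π_A·f_A = 0.60 × 0.0122719 = 0.00736314
  π_B·f_B = 0.40 × 0.13227 = 0.0529078
Evidence: 0.00736314 + 0.0529078 = 0.060271
So the posterior for Process A is 0.00736314 / 0.060271 ≈ 0.1222.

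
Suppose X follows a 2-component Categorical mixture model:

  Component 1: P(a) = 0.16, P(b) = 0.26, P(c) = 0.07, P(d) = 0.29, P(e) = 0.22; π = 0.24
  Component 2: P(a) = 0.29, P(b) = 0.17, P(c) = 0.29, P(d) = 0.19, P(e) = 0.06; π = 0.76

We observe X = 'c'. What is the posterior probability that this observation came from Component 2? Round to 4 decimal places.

0.9292

P(component k | x) = π_k·f_k(x) / marginal(x), where marginal(x) = Σ_j π_j·f_j(x).
Component likelihoods at x = 'c':
  f_1 = 0.07
  f_2 = 0.29
Weight by the priors:
  π_1·f_1 = 0.24 × 0.07 = 0.0168
  π_2·f_2 = 0.76 × 0.29 = 0.2204
Normaliser: 0.0168 + 0.2204 = 0.2372
Responsibility of Component 2: 0.2204 / 0.2372 ≈ 0.9292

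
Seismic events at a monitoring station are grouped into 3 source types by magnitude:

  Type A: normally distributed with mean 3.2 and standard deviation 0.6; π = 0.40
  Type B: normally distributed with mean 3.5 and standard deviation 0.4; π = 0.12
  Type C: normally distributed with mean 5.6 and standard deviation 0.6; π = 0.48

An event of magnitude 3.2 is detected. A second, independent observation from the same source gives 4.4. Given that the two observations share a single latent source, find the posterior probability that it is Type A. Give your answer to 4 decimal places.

Apply Bayes' rule: the posterior for each component is proportional to its prior times its likelihood at x.
Since both observations come from the same component, the likelihood for component k is f_k(x₁)·f_k(x₂).
  L_A = [0.664904] × [0.0899849] = 0.0598313
  L_B = [0.752844] × [0.0793491] = 0.0597375
  L_C = [0.00022305] × [0.0899849] = 2.00712e-05
Multiply by the mixture weights:
  P(Z=A)·L_A = 0.40 × 0.0598313 = 0.0239325
  P(Z=B)·L_B = 0.12 × 0.0597375 = 0.0071685
  P(Z=C)·L_C = 0.48 × 2.00712e-05 = 9.63416e-06
Normaliser: 0.0239325 + 0.0071685 + 9.63416e-06 = 0.0311107
Responsibility of Type A: 0.0239325 / 0.0311107 ≈ 0.7693

0.7693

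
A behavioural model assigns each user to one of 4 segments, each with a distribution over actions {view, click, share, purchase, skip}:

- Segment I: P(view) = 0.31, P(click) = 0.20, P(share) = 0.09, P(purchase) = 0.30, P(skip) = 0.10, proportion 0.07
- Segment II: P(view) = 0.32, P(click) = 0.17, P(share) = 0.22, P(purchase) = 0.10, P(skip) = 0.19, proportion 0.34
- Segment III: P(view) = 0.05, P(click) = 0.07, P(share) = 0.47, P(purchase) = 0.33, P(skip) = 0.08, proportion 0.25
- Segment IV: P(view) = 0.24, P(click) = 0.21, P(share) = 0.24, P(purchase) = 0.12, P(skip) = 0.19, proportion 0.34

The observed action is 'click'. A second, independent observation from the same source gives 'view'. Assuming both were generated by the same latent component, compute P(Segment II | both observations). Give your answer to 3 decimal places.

0.453

The responsibility of component k is P(Z=k) f_k(x) divided by Σ_j P(Z=j) f_j(x).
Since both observations come from the same component, the likelihood for component k is f_k(x₁)·f_k(x₂).
  L_I = [0.2] × [0.31] = 0.062
  L_II = [0.17] × [0.32] = 0.0544
  L_III = [0.07] × [0.05] = 0.0035
  L_IV = [0.21] × [0.24] = 0.0504
Unnormalised posteriors:
  P(Z=I)·L_I = 0.07 × 0.062 = 0.00434
  P(Z=II)·L_II = 0.34 × 0.0544 = 0.018496
  P(Z=III)·L_III = 0.25 × 0.0035 = 0.000875
  P(Z=IV)·L_IV = 0.34 × 0.0504 = 0.017136
Sum: 0.00434 + 0.018496 + 0.000875 + 0.017136 = 0.040847
P(Segment II | x) ≈ 0.453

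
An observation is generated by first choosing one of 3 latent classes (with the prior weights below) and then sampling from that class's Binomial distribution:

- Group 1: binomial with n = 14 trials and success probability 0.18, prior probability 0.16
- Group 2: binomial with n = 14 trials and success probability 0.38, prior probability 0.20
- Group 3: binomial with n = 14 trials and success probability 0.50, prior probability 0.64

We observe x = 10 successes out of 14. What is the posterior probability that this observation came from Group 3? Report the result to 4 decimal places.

The responsibility of component k is π_k f_k(x) divided by Σ_j π_j f_j(x).
Binomial probabilities:
  L_1 = C(14,10)·0.18^10·0.82^4 = 1001·3.57047e-08·0.452122 = 1.6159e-05
  L_2 = C(14,10)·0.38^10·0.62^4 = 1001·6.27821e-05·0.147763 = 0.00928617
  L_3 = C(14,10)·0.50^10·0.50^4 = 1001·0.000976562·0.0625 = 0.0610962
Weight by the priors:
  π_1·L_1 = 0.16 × 1.6159e-05 = 2.58544e-06
  π_2·L_2 = 0.20 × 0.00928617 = 0.00185723
  π_3·L_3 = 0.64 × 0.0610962 = 0.0391016
Denominator: 2.58544e-06 + 0.00185723 + 0.0391016 = 0.0409614
P(Group 3 | 10 successes out of 14) = 0.0391016 / 0.0409614 ≈ 0.9546

0.9546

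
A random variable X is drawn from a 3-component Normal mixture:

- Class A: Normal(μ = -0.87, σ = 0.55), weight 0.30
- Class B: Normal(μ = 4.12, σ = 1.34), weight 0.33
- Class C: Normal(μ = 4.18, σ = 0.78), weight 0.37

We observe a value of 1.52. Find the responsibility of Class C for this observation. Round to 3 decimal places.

0.036

Apply Bayes' rule: the posterior for each component is proportional to its prior times its likelihood at x.
Component likelihoods at x = 1.52:
  L_A = 5.75654e-05
  L_B = 0.0453209
  L_C = 0.00152555
Multiply by the mixture weights:
  w_A·L_A = 0.30 × 5.75654e-05 = 1.72696e-05
  w_B·L_B = 0.33 × 0.0453209 = 0.0149559
  w_C·L_C = 0.37 × 0.00152555 = 0.000564453
Normaliser: 1.72696e-05 + 0.0149559 + 0.000564453 = 0.0155376
P(Class C | data) ≈ 0.036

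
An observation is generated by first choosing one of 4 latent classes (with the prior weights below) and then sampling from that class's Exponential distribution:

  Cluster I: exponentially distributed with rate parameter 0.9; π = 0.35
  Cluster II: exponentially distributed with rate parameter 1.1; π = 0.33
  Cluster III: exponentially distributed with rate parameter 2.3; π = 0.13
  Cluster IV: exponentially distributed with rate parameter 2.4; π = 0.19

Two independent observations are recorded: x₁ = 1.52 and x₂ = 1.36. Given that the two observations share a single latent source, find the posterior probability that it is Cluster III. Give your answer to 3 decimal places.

Apply Bayes' rule: the posterior for each component is proportional to its prior times its likelihood at x.
Since both observations come from the same component, the likelihood for component k is f_k(x₁)·f_k(x₂).
  p_I = [0.9·e^(−0.9·1.52) = 0.9·e^(−1.3680) = 0.229154] × [0.264646] = 0.0606448
  p_II = [1.1·e^(−1.1·1.52) = 1.1·e^(−1.6720) = 0.206658] × [0.246427] = 0.0509261
  p_III = [2.3·e^(−2.3·1.52) = 2.3·e^(−3.4960) = 0.0697324] × [0.100752] = 0.00702569
  p_IV = [2.4·e^(−2.4·1.52) = 2.4·e^(−3.6480) = 0.0625036] × [0.0917644] = 0.0057356
Multiply by the mixture weights:
  P(Z=I)·p_I = 0.35 × 0.0606448 = 0.0212257
  P(Z=II)·p_II = 0.33 × 0.0509261 = 0.0168056
  P(Z=III)·p_III = 0.13 × 0.00702569 = 0.00091334
  P(Z=IV)·p_IV = 0.19 × 0.0057356 = 0.00108976
Denominator: 0.0212257 + 0.0168056 + 0.00091334 + 0.00108976 = 0.0400344
So the posterior for Cluster III is 0.00091334 / 0.0400344 ≈ 0.023.

0.023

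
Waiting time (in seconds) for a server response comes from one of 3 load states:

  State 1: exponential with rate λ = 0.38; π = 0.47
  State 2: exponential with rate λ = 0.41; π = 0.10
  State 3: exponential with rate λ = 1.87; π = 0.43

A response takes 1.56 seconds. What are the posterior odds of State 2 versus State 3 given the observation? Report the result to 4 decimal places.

0.4973

Posterior odds = (w_i f_i(x)) / (w_j f_j(x)); the normalising sum cancels.
Exponential densities:
  f_1 = 0.210055
  f_2 = 0.216276
  f_3 = 0.101139
Posterior odds = (w_2·f_2) / (w_3·f_3) = (0.10·0.216276) / (0.43·0.101139) = 0.0216276 / 0.0434897 ≈ 0.4973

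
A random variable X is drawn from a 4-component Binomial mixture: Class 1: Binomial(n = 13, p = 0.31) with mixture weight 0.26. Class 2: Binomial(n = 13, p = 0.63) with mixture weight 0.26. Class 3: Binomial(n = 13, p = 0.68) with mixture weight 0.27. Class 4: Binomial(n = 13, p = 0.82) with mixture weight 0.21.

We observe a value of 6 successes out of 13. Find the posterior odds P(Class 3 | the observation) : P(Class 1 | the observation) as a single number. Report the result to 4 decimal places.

Since P(k|x) ∝ w_k f_k(x), the posterior odds are w_i f_i(x) / (w_j f_j(x)).
Evaluate each component's likelihood at the observed value:
  L_1 = 0.113405
  L_2 = 0.101853
  L_3 = 0.0582936
  L_4 = 0.0031938
Posterior odds = (w_3·L_3) / (w_1·L_1) = (0.27·0.0582936) / (0.26·0.113405) = 0.0157393 / 0.0294852 ≈ 0.5338

0.5338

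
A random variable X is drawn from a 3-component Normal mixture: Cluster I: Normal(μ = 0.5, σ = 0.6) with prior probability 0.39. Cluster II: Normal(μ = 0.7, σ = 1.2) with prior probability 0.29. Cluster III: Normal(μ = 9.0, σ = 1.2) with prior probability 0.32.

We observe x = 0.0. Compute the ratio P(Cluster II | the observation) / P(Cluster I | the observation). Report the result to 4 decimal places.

0.4438

Only the two components matter; the odds are (w_i f_i(x)) / (w_j f_j(x)).
Component likelihoods at x = 0.0:
  L_I = 0.469853
  L_II = 0.280439
  L_III = 2.0286e-13
Odds = (0.29/0.39) × (0.280439/0.469853) = 0.74359 × 0.596865 ≈ 0.4438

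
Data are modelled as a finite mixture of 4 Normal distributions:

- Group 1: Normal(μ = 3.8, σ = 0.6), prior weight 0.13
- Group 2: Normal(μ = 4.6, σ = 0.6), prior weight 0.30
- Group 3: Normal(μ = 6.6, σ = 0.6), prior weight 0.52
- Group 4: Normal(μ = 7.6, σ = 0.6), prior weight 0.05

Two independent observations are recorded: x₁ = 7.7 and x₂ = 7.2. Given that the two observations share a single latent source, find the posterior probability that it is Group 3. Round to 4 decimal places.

Posterior ∝ prior × likelihood, so P(k | x) ∝ π_k f_k(x); normalise over all components.
Since both observations come from the same component, the likelihood for component k is f_k(x₁)·f_k(x₂).
  L_1 = [4.44926e-10] × [7.07815e-08] = 3.14925e-17
  L_2 = [1.06202e-06] × [5.56181e-05] = 5.90677e-11
  L_3 = [0.123852] × [0.403285] = 0.0499476
  L_4 = [0.655733] × [0.532413] = 0.349121
Weight by the priors:
  π_1·L_1 = 0.13 × 3.14925e-17 = 4.09403e-18
  π_2·L_2 = 0.30 × 5.90677e-11 = 1.77203e-11
  π_3·L_3 = 0.52 × 0.0499476 = 0.0259727
  π_4·L_4 = 0.05 × 0.349121 = 0.017456
Sum: 4.09403e-18 + 1.77203e-11 + 0.0259727 + 0.017456 = 0.0434288
So the posterior for Group 3 is 0.0259727 / 0.0434288 ≈ 0.5981.

0.5981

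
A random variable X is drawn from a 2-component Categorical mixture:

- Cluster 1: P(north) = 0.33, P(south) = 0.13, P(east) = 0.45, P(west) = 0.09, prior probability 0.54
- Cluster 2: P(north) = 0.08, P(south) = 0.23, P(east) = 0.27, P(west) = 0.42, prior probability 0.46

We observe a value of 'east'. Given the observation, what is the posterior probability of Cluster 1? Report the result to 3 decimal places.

0.662

By Bayes' theorem, P(k | x) = w_k f_k(x) / Σ_j w_j f_j(x).
Categorical probabilities:
  L_1 = 0.45
  L_2 = 0.27
Multiply by the mixture weights:
  w_1·L_1 = 0.54 × 0.45 = 0.243
  w_2·L_2 = 0.46 × 0.27 = 0.1242
Marginal: 0.243 + 0.1242 = 0.3672
Responsibility of Cluster 1: 0.243 / 0.3672 ≈ 0.662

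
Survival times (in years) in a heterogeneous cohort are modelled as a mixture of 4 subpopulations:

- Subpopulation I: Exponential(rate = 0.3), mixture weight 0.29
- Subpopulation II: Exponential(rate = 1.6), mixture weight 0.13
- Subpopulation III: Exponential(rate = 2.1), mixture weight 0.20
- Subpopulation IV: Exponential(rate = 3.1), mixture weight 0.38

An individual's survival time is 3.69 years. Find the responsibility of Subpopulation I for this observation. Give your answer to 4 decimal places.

0.9742

By Bayes' theorem, P(k | x) = π_k f_k(x) / Σ_j π_j f_j(x).
Component likelihoods at x = 3.69 years:
  p_I = 0.0991647
  p_II = 0.00436561
  p_III = 0.000905464
  p_IV = 3.33785e-05
Multiply by the mixture weights:
  π_I·p_I = 0.29 × 0.0991647 = 0.0287578
  π_II·p_II = 0.13 × 0.00436561 = 0.00056753
  π_III·p_III = 0.20 × 0.000905464 = 0.000181093
  π_IV·p_IV = 0.38 × 3.33785e-05 = 1.26838e-05
Sum: 0.0287578 + 0.00056753 + 0.000181093 + 1.26838e-05 = 0.0295191
So the posterior for Subpopulation I is 0.0287578 / 0.0295191 ≈ 0.9742.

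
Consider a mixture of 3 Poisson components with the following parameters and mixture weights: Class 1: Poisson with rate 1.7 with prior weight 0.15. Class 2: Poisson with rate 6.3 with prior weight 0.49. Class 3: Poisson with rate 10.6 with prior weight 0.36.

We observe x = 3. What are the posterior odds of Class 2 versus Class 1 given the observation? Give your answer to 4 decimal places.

1.6712

The posterior odds equal the prior odds times the likelihood ratio: (w_i/w_j)·(f_i(x)/f_j(x)).
Poisson probabilities:
  L_1 = 0.149587
  L_2 = 0.0765271
  L_3 = 0.00494589
Posterior odds = (w_2·L_2) / (w_1·L_1) = (0.49·0.0765271) / (0.15·0.149587) = 0.0374983 / 0.0224381 ≈ 1.6712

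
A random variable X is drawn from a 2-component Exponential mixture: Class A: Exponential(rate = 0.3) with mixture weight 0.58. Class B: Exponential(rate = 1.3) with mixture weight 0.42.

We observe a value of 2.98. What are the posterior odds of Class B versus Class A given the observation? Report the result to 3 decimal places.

0.159

Posterior odds = (π_i f_i(x)) / (π_j f_j(x)); the normalising sum cancels.
Exponential densities:
  p_A = 0.122705
  p_B = 0.0270076
Odds = (0.42/0.58) × (0.0270076/0.122705) = 0.724138 × 0.220102 ≈ 0.159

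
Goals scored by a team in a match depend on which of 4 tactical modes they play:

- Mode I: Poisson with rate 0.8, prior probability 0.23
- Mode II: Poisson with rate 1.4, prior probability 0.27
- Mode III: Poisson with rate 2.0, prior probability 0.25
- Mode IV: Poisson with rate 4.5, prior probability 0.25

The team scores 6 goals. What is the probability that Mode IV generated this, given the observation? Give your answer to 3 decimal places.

0.895

By Bayes' theorem, P(k | x) = π_k f_k(x) / Σ_j π_j f_j(x).
Evaluate each component's likelihood at the observed value:
  f_I = 0.000163596
  f_II = 0.00257883
  f_III = 0.0120298
  f_IV = 0.12812
Prior × likelihood for each component:
  π_I·f_I = 0.23 × 0.000163596 = 3.7627e-05
  π_II·f_II = 0.27 × 0.00257883 = 0.000696285
  π_III·f_III = 0.25 × 0.0120298 = 0.00300745
  π_IV·f_IV = 0.25 × 0.12812 = 0.03203
Evidence: 3.7627e-05 + 0.000696285 + 0.00300745 + 0.03203 = 0.0357714
P(Mode IV | 6 goals) = 0.03203 / 0.0357714 ≈ 0.895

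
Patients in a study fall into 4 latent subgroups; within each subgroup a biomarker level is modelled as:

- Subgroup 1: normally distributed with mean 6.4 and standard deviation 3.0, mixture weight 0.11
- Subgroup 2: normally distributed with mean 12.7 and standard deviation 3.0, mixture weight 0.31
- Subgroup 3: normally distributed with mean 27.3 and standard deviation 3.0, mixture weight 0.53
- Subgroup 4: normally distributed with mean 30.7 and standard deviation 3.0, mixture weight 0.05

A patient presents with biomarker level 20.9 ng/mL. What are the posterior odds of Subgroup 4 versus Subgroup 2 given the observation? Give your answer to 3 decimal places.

Posterior odds = (P(Z=i) f_i(x)) / (P(Z=j) f_j(x)); the normalising sum cancels.
Component likelihoods at x = 20.9 ng/mL:
  f_1 = (1/(3.0·√(2π)))·exp(−(20.9−6.4)²/(2·3.0²)) = 0.132981·exp(-11.68056) = 1.12457e-06
  f_2 = (1/(3.0·√(2π)))·exp(−(20.9−12.7)²/(2·3.0²)) = 0.132981·exp(-3.73556) = 0.00317291
  f_3 = (1/(3.0·√(2π)))·exp(−(20.9−27.3)²/(2·3.0²)) = 0.132981·exp(-2.27556) = 0.0136624
  f_4 = (1/(3.0·√(2π)))·exp(−(20.9−30.7)²/(2·3.0²)) = 0.132981·exp(-5.33556) = 0.000640599
Posterior odds = (P(Z=4)·f_4) / (P(Z=2)·f_2) = (0.05·0.000640599) / (0.31·0.00317291) = 3.203e-05 / 0.000983602 ≈ 0.033

0.033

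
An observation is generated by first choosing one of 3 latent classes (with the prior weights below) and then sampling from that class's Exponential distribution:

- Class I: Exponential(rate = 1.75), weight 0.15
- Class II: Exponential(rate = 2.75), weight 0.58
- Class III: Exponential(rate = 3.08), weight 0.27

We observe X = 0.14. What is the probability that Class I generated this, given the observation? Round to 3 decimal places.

Apply Bayes' rule: the posterior for each component is proportional to its prior times its likelihood at x.
Evaluate each component's likelihood at the observed value:
  p_I = 1.36973
  p_II = 1.87124
  p_III = 2.00117
Multiply by the mixture weights:
  π_I·p_I = 0.15 × 1.36973 = 0.20546
  π_II·p_II = 0.58 × 1.87124 = 1.08532
  π_III·p_III = 0.27 × 2.00117 = 0.540315
Denominator: 0.20546 + 1.08532 + 0.540315 = 1.83109
Responsibility of Class I: 0.20546 / 1.83109 ≈ 0.112

0.112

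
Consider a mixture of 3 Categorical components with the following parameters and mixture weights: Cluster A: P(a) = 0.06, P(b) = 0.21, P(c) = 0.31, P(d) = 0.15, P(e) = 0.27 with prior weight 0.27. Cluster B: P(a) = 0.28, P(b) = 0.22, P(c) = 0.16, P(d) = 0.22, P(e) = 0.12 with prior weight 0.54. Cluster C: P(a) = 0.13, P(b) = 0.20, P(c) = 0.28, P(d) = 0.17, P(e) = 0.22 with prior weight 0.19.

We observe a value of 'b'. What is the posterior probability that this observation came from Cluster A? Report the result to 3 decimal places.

0.266

The responsibility of component k is P(Z=k) f_k(x) divided by Σ_j P(Z=j) f_j(x).
Component likelihoods at x = 'b':
  p_A = P(b | comp) = 0.21
  p_B = P(b | comp) = 0.22
  p_C = P(b | comp) = 0.20
Prior × likelihood for each component:
  P(Z=A)·p_A = 0.27 × 0.21 = 0.0567
  P(Z=B)·p_B = 0.54 × 0.22 = 0.1188
  P(Z=C)·p_C = 0.19 × 0.2 = 0.038
Normaliser: 0.0567 + 0.1188 + 0.038 = 0.2135
Responsibility of Cluster A: 0.0567 / 0.2135 ≈ 0.266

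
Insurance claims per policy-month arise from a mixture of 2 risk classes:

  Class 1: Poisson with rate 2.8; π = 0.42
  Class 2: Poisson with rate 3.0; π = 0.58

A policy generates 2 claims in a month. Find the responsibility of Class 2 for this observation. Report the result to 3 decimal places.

0.565

The responsibility of component k is π_k f_k(x) divided by Σ_j π_j f_j(x).
Poisson probabilities:
  p_1 = 0.238375
  p_2 = 0.224042
Prior × likelihood for each component:
  π_1·p_1 = 0.42 × 0.238375 = 0.100118
  π_2·p_2 = 0.58 × 0.224042 = 0.129944
Marginal: 0.100118 + 0.129944 = 0.230062
P(Class 2 | 2 claims) ≈ 0.565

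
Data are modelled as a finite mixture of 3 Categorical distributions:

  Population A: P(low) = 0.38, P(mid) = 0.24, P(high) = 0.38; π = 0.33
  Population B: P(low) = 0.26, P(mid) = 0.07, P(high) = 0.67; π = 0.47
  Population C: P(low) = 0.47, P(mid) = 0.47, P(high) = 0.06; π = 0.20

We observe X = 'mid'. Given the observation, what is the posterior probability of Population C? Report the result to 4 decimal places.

0.4561

Apply Bayes' rule: the posterior for each component is proportional to its prior times its likelihood at x.
Component likelihoods at x = 'mid':
  p_A = P(mid | comp) = 0.24
  p_B = P(mid | comp) = 0.07
  p_C = P(mid | comp) = 0.47
Weight by the priors:
  π_A·p_A = 0.33 × 0.24 = 0.0792
  π_B·p_B = 0.47 × 0.07 = 0.0329
  π_C·p_C = 0.20 × 0.47 = 0.094
Sum: 0.0792 + 0.0329 + 0.094 = 0.2061
P(Population C | data) = 0.094 / 0.2061 ≈ 0.4561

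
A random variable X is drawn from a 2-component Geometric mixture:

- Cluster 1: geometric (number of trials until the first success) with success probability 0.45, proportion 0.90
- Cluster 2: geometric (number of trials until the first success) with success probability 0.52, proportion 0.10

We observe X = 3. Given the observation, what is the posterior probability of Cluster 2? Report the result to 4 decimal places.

Posterior ∝ prior × likelihood, so P(k | x) ∝ π_k f_k(x); normalise over all components.
Geometric probabilities:
  L_1 = 0.45·(1−0.45)^2 = 0.45·0.3025 = 0.136125
  L_2 = 0.52·(1−0.52)^2 = 0.52·0.2304 = 0.119808
Prior × likelihood for each component:
  π_1·L_1 = 0.90 × 0.136125 = 0.122513
  π_2·L_2 = 0.10 × 0.119808 = 0.0119808
Marginal: 0.122513 + 0.0119808 = 0.134493
Responsibility of Cluster 2: 0.0119808 / 0.134493 ≈ 0.0891

0.0891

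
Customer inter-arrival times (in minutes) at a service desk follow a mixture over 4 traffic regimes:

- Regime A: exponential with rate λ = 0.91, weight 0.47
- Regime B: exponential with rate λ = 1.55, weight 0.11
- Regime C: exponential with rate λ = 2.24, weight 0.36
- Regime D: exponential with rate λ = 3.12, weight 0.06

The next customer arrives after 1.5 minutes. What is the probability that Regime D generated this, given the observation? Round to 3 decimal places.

Apply Bayes' rule: the posterior for each component is proportional to its prior times its likelihood at x.
Exponential densities:
  p_A = 0.91·e^(−0.91·1.5) = 0.91·e^(−1.3650) = 0.232396
  p_B = 1.55·e^(−1.55·1.5) = 1.55·e^(−2.3250) = 0.151564
  p_C = 2.24·e^(−2.24·1.5) = 2.24·e^(−3.3600) = 0.077807
  p_D = 3.12·e^(−3.12·1.5) = 3.12·e^(−4.6800) = 0.0289505
Prior × likelihood for each component:
  P(Z=A)·p_A = 0.47 × 0.232396 = 0.109226
  P(Z=B)·p_B = 0.11 × 0.151564 = 0.0166721
  P(Z=C)·p_C = 0.36 × 0.077807 = 0.0280105
  P(Z=D)·p_D = 0.06 × 0.0289505 = 0.00173703
Evidence: 0.109226 + 0.0166721 + 0.0280105 + 0.00173703 = 0.155646
Responsibility of Regime D: 0.00173703 / 0.155646 ≈ 0.011

0.011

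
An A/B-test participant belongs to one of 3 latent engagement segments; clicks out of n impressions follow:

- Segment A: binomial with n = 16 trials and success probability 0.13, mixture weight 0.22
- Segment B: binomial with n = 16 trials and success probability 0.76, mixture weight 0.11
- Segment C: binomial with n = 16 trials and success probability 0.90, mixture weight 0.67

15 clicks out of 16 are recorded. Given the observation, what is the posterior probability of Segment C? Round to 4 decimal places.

0.9697

Apply Bayes' rule: the posterior for each component is proportional to its prior times its likelihood at x.
Binomial probabilities:
  f_A = 7.12508e-13
  f_B = 0.0625943
  f_C = 0.329426
Weight by the priors:
  w_A·f_A = 0.22 × 7.12508e-13 = 1.56752e-13
  w_B·f_B = 0.11 × 0.0625943 = 0.00688538
  w_C·f_C = 0.67 × 0.329426 = 0.220715
Sum: 1.56752e-13 + 0.00688538 + 0.220715 = 0.227601
P(Segment C | data) = 0.220715 / 0.227601 ≈ 0.9697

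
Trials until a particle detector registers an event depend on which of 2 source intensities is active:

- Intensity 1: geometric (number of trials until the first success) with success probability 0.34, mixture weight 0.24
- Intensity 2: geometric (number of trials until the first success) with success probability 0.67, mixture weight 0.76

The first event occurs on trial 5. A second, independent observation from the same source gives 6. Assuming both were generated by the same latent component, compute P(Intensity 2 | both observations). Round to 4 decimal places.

0.0235

P(component k | x) = P(Z=k)·f_k(x) / marginal(x), where marginal(x) = Σ_j P(Z=j)·f_j(x).
Since both observations come from the same component, the likelihood for component k is f_k(x₁)·f_k(x₂).
  f_1 = [0.34·(1−0.34)^4 = 0.34·0.189747 = 0.0645141] × [0.0425793] = 0.00274697
  f_2 = [0.67·(1−0.67)^4 = 0.67·0.0118592 = 0.00794567] × [0.00262207] = 2.08341e-05
Prior × likelihood for each component:
  P(Z=1)·f_1 = 0.24 × 0.00274697 = 0.000659272
  P(Z=2)·f_2 = 0.76 × 2.08341e-05 = 1.58339e-05
Marginal: 0.000659272 + 1.58339e-05 = 0.000675106
P(Intensity 2 | x) = 1.58339e-05 / 0.000675106 ≈ 0.0235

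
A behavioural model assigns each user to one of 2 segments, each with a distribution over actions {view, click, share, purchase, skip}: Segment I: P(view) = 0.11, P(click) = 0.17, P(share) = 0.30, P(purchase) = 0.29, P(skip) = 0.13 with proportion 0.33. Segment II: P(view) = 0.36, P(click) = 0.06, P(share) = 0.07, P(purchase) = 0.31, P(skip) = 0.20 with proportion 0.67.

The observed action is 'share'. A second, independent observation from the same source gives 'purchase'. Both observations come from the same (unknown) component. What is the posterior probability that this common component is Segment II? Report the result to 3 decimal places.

By Bayes' theorem, P(k | x) = w_k f_k(x) / Σ_j w_j f_j(x).
Since both observations come from the same component, the likelihood for component k is f_k(x₁)·f_k(x₂).
  L_I = [0.3] × [0.29] = 0.087
  L_II = [0.07] × [0.31] = 0.0217
Weight by the priors:
  w_I·L_I = 0.33 × 0.087 = 0.02871
  w_II·L_II = 0.67 × 0.0217 = 0.014539
Normaliser: 0.02871 + 0.014539 = 0.043249
P(Segment II | x₁, x₂) ≈ 0.336

0.336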